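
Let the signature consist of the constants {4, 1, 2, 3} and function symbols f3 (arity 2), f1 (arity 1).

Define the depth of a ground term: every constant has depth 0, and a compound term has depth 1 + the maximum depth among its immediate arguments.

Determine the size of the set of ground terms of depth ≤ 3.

Write N_k for the number of ground terms of depth ≤ k. A term of depth ≤ k is either a constant or a function symbol applied to arguments of depth ≤ k−1, so N_k = 4 + N_{k-1}^2 + N_{k-1}.
N_0 = 4
N_1 = 4 + 4^2 + 4 = 24
N_2 = 4 + 24^2 + 24 = 604
N_3 = 4 + 604^2 + 604 = 365424

365424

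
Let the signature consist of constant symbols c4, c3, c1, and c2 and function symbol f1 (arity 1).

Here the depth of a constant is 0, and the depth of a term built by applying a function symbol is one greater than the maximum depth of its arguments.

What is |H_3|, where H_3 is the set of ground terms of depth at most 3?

If N_k denotes the number of depth-≤k ground terms, the 4 constants give N_0 = 4, and each function symbol of arity r contributes N_{k-1}^r new terms at level k: N_k = 4 + N_{k-1}.
N_0 = 4
N_1 = 4 + 4 = 8
N_2 = 4 + 8 = 12
N_3 = 4 + 12 = 16

16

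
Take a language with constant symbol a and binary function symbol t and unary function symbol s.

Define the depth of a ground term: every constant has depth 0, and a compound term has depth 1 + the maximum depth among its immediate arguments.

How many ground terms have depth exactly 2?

10

Write N_k for the number of ground terms of depth ≤ k. A term of depth ≤ k is either a constant or a function symbol applied to arguments of depth ≤ k−1, so N_k = 1 + N_{k-1}^2 + N_{k-1}.
N_0 = 1
N_1 = 1 + 1^2 + 1 = 3
N_2 = 1 + 3^2 + 3 = 13
Terms of depth exactly 2: N_2 − N_1 = 13 − 3 = 10.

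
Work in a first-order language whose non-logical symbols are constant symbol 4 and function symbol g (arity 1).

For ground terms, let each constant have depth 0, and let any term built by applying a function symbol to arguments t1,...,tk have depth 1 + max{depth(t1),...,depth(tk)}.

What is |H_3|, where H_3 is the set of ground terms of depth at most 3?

4

If N_k denotes the number of depth-≤k ground terms, the 1 constant gives N_0 = 1, and each function symbol of arity r contributes N_{k-1}^r new terms at level k: N_k = 1 + N_{k-1}.
N_0 = 1
N_1 = 1 + 1 = 2
N_2 = 1 + 2 = 3
N_3 = 1 + 3 = 4
Explicitly: 4, g(4), g(g(4)), g(g(g(4))).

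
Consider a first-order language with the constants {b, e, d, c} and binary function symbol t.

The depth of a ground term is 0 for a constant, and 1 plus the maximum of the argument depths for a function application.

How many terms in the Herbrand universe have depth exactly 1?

Count level by level. With function symbols t/2, the terms of depth ≤ k are the 4 constants together with each function applied to depth-≤(k−1) tuples, so N_k = 4 + N_{k-1}^2.
N_0 = 4
N_1 = 4 + 4^2 = 20
Terms of depth exactly 1: N_1 − N_0 = 20 − 4 = 16.

16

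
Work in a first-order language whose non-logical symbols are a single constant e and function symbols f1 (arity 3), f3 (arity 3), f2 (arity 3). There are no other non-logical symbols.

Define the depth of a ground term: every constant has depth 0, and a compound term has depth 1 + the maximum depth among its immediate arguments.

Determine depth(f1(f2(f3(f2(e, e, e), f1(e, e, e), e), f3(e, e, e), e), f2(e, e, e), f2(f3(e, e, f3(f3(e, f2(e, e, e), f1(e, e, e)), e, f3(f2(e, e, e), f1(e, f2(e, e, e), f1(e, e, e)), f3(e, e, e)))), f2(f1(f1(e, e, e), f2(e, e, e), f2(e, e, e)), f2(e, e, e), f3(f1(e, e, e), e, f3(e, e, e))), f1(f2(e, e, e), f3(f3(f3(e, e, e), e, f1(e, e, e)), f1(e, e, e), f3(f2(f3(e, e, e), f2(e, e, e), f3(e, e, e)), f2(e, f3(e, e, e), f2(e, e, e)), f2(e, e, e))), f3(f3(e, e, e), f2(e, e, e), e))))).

depth(f2(e, e, e)) = 1 + max(0, 0, 0) = 1
depth(f1(e, e, e)) = 1 + max(0, 0, 0) = 1
depth(f3(f2(e, e, e), f1(e, e, e), e)) = 1 + max(1, 1, 0) = 2
depth(f3(e, e, e)) = 1 + max(0, 0, 0) = 1
depth(f2(f3(f2(e, e, e), f1(e, e, e), e), f3(e, e, e), e)) = 1 + max(2, 1, 0) = 3
depth(f3(e, f2(e, e, e), f1(e, e, e))) = 1 + max(0, 1, 1) = 2
depth(f1(e, f2(e, e, e), f1(e, e, e))) = 1 + max(0, 1, 1) = 2
depth(f3(f2(e, e, e), f1(e, f2(e, e, e), f1(e, e, e)), f3(e, e, e))) = 1 + max(1, 2, 1) = 3
depth(f3(f3(e, f2(e, e, e), f1(e, e, e)), e, f3(f2(e, e, e), f1(e, f2(e, e, e), f1(e, e, e)), f3(e, e, e)))) = 1 + max(2, 0, 3) = 4
depth(f3(e, e, f3(f3(e, f2(e, e, e), f1(e, e, e)), e, f3(f2(e, e, e), f1(e, f2(e, e, e), f1(e, e, e)), f3(e, e, e))))) = 1 + max(0, 0, 4) = 5
depth(f1(f1(e, e, e), f2(e, e, e), f2(e, e, e))) = 1 + max(1, 1, 1) = 2
depth(f3(f1(e, e, e), e, f3(e, e, e))) = 1 + max(1, 0, 1) = 2
depth(f2(f1(f1(e, e, e), f2(e, e, e), f2(e, e, e)), f2(e, e, e), f3(f1(e, e, e), e, f3(e, e, e)))) = 1 + max(2, 1, 2) = 3
depth(f3(f3(e, e, e), e, f1(e, e, e))) = 1 + max(1, 0, 1) = 2
depth(f2(f3(e, e, e), f2(e, e, e), f3(e, e, e))) = 1 + max(1, 1, 1) = 2
depth(f2(e, f3(e, e, e), f2(e, e, e))) = 1 + max(0, 1, 1) = 2
depth(f3(f2(f3(e, e, e), f2(e, e, e), f3(e, e, e)), f2(e, f3(e, e, e), f2(e, e, e)), f2(e, e, e))) = 1 + max(2, 2, 1) = 3
depth(f3(f3(f3(e, e, e), e, f1(e, e, e)), f1(e, e, e), f3(f2(f3(e, e, e), f2(e, e, e), f3(e, e, e)), f2(e, f3(e, e, e), f2(e, e, e)), f2(e, e, e)))) = 1 + max(2, 1, 3) = 4
depth(f3(f3(e, e, e), f2(e, e, e), e)) = 1 + max(1, 1, 0) = 2
depth(f1(f2(e, e, e), f3(f3(f3(e, e, e), e, f1(e, e, e)), f1(e, e, e), f3(f2(f3(e, e, e), f2(e, e, e), f3(e, e, e)), f2(e, f3(e, e, e), f2(e, e, e)), f2(e, e, e))), f3(f3(e, e, e), f2(e, e, e), e))) = 1 + max(1, 4, 2) = 5
depth(f2(f3(e, e, f3(f3(e, f2(e, e, e), f1(e, e, e)), e, f3(f2(e, e, e), f1(e, f2(e, e, e), f1(e, e, e)), f3(e, e, e)))), f2(f1(f1(e, e, e), f2(e, e, e), f2(e, e, e)), f2(e, e, e), f3(f1(e, e, e), e, f3(e, e, e))), f1(f2(e, e, e), f3(f3(f3(e, e, e), e, f1(e, e, e)), f1(e, e, e), f3(f2(f3(e, e, e), f2(e, e, e), f3(e, e, e)), f2(e, f3(e, e, e), f2(e, e, e)), f2(e, e, e))), f3(f3(e, e, e), f2(e, e, e), e)))) = 1 + max(5, 3, 5) = 6
depth(f1(f2(f3(f2(e, e, e), f1(e, e, e), e), f3(e, e, e), e), f2(e, e, e), f2(f3(e, e, f3(f3(e, f2(e, e, e), f1(e, e, e)), e, f3(f2(e, e, e), f1(e, f2(e, e, e), f1(e, e, e)), f3(e, e, e)))), f2(f1(f1(e, e, e), f2(e, e, e), f2(e, e, e)), f2(e, e, e), f3(f1(e, e, e), e, f3(e, e, e))), f1(f2(e, e, e), f3(f3(f3(e, e, e), e, f1(e, e, e)), f1(e, e, e), f3(f2(f3(e, e, e), f2(e, e, e), f3(e, e, e)), f2(e, f3(e, e, e), f2(e, e, e)), f2(e, e, e))), f3(f3(e, e, e), f2(e, e, e), e))))) = 1 + max(3, 1, 6) = 7

7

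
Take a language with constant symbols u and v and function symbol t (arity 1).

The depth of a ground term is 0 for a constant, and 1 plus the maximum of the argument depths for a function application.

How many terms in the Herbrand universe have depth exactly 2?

2

If N_k denotes the number of depth-≤k ground terms, the 2 constants give N_0 = 2, and each function symbol of arity r contributes N_{k-1}^r new terms at level k: N_k = 2 + N_{k-1}.
N_0 = 2
N_1 = 2 + 2 = 4
N_2 = 2 + 4 = 6
Terms of depth exactly 2: N_2 − N_1 = 6 − 4 = 2.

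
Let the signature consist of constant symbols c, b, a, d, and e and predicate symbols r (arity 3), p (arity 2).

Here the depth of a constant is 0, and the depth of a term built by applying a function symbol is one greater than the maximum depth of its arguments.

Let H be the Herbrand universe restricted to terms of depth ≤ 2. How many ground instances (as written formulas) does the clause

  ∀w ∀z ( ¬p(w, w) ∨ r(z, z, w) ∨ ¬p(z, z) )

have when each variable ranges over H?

25

Ground terms of depth ≤ 2:
  With no function symbols every ground term is a constant, so there are exactly 5 ground terms at every depth bound.
  N_0 = 5
  N_1 = 5
  N_2 = 5
  Explicitly: c, b, a, d, e.
So there are 5 ground terms available for substitution.
There are 2 variables to instantiate (w, z), each occurring in at least one literal, so different choices give different ground instances.
Number of ground instances = 5^2 = 25.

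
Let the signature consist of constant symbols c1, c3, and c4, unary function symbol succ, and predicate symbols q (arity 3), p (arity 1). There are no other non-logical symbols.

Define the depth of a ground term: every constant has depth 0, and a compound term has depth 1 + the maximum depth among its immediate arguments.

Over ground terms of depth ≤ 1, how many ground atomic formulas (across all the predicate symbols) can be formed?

222

First count ground terms of depth ≤ 1.
If N_k denotes the number of depth-≤k ground terms, the 3 constants give N_0 = 3, and each function symbol of arity r contributes N_{k-1}^r new terms at level k: N_k = 3 + N_{k-1}.
N_0 = 3
N_1 = 3 + 3 = 6
So |H| = 6.
Ground atoms are formed by filling each argument slot of a predicate with a term from H, so an r-ary predicate gives |H|^r atoms:
  q: 6^3 = 216;  p: 6
Total ground atoms: 216 + 6 = 222.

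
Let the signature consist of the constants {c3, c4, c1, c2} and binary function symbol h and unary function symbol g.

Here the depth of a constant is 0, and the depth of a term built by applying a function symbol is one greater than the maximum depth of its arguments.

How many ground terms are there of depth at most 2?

604

Count level by level. With function symbols h/2, g/1, the terms of depth ≤ k are the 4 constants together with each function applied to depth-≤(k−1) tuples, so N_k = 4 + N_{k-1}^2 + N_{k-1}.
N_0 = 4
N_1 = 4 + 4^2 + 4 = 24
N_2 = 4 + 24^2 + 24 = 604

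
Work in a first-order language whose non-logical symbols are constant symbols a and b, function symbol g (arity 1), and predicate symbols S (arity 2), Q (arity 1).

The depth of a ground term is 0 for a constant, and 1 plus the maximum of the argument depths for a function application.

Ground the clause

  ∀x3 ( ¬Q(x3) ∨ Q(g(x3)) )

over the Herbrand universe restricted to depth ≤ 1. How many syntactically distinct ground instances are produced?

4

Ground terms of depth ≤ 1:
  If N_k denotes the number of depth-≤k ground terms, the 2 constants give N_0 = 2, and each function symbol of arity r contributes N_{k-1}^r new terms at level k: N_k = 2 + N_{k-1}.
  N_0 = 2
  N_1 = 2 + 2 = 4
  Explicitly: a, b, g(a), g(b).
So there are 4 ground terms available for substitution.
There is 1 variable to instantiate (x3),  occurring in at least one literal, so different choices give different ground instances.
Number of ground instances = 4.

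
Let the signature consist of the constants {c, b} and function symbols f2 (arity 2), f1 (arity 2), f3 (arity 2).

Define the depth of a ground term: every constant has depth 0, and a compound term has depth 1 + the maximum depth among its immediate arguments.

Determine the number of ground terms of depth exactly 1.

12

Let N_k = |{terms of depth ≤ k}|. Then N_0 = 2 and N_k = 2 + N_{k-1}^2 + N_{k-1}^2 + N_{k-1}^2 for k ≥ 1 (one summand per function symbol, arity giving the exponent).
N_0 = 2
N_1 = 2 + 2^2 + 2^2 + 2^2 = 14
Terms of depth exactly 1: N_1 − N_0 = 14 − 2 = 12.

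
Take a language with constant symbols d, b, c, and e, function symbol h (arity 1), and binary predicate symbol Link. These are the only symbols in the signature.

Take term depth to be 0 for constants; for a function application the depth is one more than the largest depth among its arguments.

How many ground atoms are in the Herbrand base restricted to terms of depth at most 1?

64

First count ground terms of depth ≤ 1.
Write N_k for the number of ground terms of depth ≤ k. A term of depth ≤ k is either a constant or a function symbol applied to arguments of depth ≤ k−1, so N_k = 4 + N_{k-1}.
N_0 = 4
N_1 = 4 + 4 = 8
Explicitly: d, b, c, e, h(d), h(b), h(c), h(e).
So |H| = 8.
Each predicate of arity r yields |H|^r ground atoms (one per choice of an r-tuple from H):
  Link: 8^2 = 64
Total ground atoms: 64.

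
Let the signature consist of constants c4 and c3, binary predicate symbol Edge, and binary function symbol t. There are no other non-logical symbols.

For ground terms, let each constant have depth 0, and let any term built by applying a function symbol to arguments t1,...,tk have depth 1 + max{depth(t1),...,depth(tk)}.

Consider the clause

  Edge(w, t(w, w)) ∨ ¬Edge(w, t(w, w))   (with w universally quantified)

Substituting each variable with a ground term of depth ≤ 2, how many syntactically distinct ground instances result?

38

Ground terms of depth ≤ 2:
  Count level by level. With function symbols t/2, the terms of depth ≤ k are the 2 constants together with each function applied to depth-≤(k−1) tuples, so N_k = 2 + N_{k-1}^2.
  N_0 = 2
  N_1 = 2 + 2^2 = 6
  N_2 = 2 + 6^2 = 38
So there are 38 ground terms available for substitution.
The variable w ranges independently over the available ground terms, and distinct assignments produce distinct instances.
Number of ground instances = 38.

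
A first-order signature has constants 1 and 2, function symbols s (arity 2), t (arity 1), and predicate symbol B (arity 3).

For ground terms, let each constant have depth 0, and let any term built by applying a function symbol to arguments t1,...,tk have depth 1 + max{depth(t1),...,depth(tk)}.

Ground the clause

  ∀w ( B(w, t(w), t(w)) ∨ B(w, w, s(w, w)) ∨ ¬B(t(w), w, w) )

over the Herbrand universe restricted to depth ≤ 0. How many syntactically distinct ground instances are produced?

2

Ground terms of depth ≤ 0:
  If N_k denotes the number of depth-≤k ground terms, the 2 constants give N_0 = 2, and each function symbol of arity r contributes N_{k-1}^r new terms at level k: N_k = 2 + N_{k-1}^2 + N_{k-1}.
  N_0 = 2
  Explicitly: 1, 2.
So there are 2 ground terms available for substitution.
The body mentions the single quantified variable w; since ground terms form a free algebra, no two substitutions collapse to the same formula.
Number of ground instances = 2.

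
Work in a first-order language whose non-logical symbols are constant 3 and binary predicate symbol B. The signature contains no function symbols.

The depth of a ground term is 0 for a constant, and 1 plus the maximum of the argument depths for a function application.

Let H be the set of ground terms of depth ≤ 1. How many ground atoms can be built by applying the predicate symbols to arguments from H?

1

First count ground terms of depth ≤ 1.
With no function symbols every ground term is a constant, so there is exactly 1 ground term at every depth bound.
N_0 = 1
N_1 = 1
Explicitly: 3.
So |H| = 1.
Ground atoms are formed by filling each argument slot of a predicate with a term from H, so an r-ary predicate gives |H|^r atoms:
  B: 1^2 = 1
Total ground atoms: 1.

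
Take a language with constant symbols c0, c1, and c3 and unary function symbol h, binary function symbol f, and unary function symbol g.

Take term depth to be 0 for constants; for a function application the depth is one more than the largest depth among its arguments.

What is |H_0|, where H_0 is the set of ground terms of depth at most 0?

Let N_k count ground terms of depth at most k. Each non-constant term of depth ≤ k is some function symbol applied to depth-≤(k−1) arguments, giving N_k = 3 + N_{k-1} + N_{k-1}^2 + N_{k-1}.
N_0 = 3

3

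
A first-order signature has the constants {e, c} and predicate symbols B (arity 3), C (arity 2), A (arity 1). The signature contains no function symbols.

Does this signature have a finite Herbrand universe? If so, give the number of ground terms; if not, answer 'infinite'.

There are no function symbols, so every ground term is one of the 2 constants.
The Herbrand universe is {e, c}, which is finite with 2 elements.

2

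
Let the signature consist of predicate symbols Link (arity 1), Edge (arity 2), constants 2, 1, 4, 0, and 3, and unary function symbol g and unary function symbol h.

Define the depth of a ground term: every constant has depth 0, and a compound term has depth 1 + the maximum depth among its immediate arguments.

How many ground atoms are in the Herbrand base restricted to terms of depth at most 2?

1260

First count ground terms of depth ≤ 2.
If N_k denotes the number of depth-≤k ground terms, the 5 constants give N_0 = 5, and each function symbol of arity r contributes N_{k-1}^r new terms at level k: N_k = 5 + N_{k-1} + N_{k-1}.
N_0 = 5
N_1 = 5 + 5 + 5 = 15
N_2 = 5 + 15 + 15 = 35
So |H| = 35.
For each predicate symbol, the number of ground atoms is |H| raised to its arity; summing:
  Link: 35;  Edge: 35^2 = 1225
Total ground atoms: 35 + 1225 = 1260.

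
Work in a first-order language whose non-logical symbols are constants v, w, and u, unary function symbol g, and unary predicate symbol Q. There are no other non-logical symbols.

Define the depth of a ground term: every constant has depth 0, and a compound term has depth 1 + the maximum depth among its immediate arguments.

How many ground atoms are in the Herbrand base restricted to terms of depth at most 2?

9

First count ground terms of depth ≤ 2.
Count level by level. With function symbols g/1, the terms of depth ≤ k are the 3 constants together with each function applied to depth-≤(k−1) tuples, so N_k = 3 + N_{k-1}.
N_0 = 3
N_1 = 3 + 3 = 6
N_2 = 3 + 6 = 9
So |H| = 9.
For each predicate symbol, the number of ground atoms is |H| raised to its arity; summing:
  Q: 9
Total ground atoms: 9.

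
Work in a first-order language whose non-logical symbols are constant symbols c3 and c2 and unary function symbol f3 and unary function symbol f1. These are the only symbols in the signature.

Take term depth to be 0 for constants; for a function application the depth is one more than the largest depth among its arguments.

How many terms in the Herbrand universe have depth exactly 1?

If N_k denotes the number of depth-≤k ground terms, the 2 constants give N_0 = 2, and each function symbol of arity r contributes N_{k-1}^r new terms at level k: N_k = 2 + N_{k-1} + N_{k-1}.
N_0 = 2
N_1 = 2 + 2 + 2 = 6
Terms of depth exactly 1: N_1 − N_0 = 6 − 2 = 4.

4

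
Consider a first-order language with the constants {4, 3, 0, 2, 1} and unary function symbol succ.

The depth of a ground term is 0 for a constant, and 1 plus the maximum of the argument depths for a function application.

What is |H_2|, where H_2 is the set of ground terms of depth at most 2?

15

Write N_k for the number of ground terms of depth ≤ k. A term of depth ≤ k is either a constant or a function symbol applied to arguments of depth ≤ k−1, so N_k = 5 + N_{k-1}.
N_0 = 5
N_1 = 5 + 5 = 10
N_2 = 5 + 10 = 15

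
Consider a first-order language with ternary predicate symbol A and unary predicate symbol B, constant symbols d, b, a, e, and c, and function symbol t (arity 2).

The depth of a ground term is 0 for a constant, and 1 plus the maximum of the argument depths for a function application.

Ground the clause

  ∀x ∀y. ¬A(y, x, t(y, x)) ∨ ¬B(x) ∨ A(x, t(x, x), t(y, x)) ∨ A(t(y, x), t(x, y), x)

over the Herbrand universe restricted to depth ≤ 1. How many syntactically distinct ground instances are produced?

Ground terms of depth ≤ 1:
  If N_k denotes the number of depth-≤k ground terms, the 5 constants give N_0 = 5, and each function symbol of arity r contributes N_{k-1}^r new terms at level k: N_k = 5 + N_{k-1}^2.
  N_0 = 5
  N_1 = 5 + 5^2 = 30
So there are 30 ground terms available for substitution.
The clause has 2 distinct variables (x, y), each appearing in the body. In the free term algebra distinct substitutions yield syntactically distinct ground instances.
Number of ground instances = 30^2 = 900.

900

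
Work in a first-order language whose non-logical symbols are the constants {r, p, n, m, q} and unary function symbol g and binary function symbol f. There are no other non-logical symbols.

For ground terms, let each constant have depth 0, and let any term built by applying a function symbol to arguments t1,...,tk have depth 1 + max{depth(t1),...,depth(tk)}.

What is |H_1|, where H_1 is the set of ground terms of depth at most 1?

35

Write N_k for the number of ground terms of depth ≤ k. A term of depth ≤ k is either a constant or a function symbol applied to arguments of depth ≤ k−1, so N_k = 5 + N_{k-1} + N_{k-1}^2.
N_0 = 5
N_1 = 5 + 5 + 5^2 = 35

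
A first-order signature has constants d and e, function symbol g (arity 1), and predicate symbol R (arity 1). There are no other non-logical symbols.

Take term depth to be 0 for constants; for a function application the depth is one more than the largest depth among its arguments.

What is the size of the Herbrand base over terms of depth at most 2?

6

First count ground terms of depth ≤ 2.
Count level by level. With function symbols g/1, the terms of depth ≤ k are the 2 constants together with each function applied to depth-≤(k−1) tuples, so N_k = 2 + N_{k-1}.
N_0 = 2
N_1 = 2 + 2 = 4
N_2 = 2 + 4 = 6
So |H| = 6.
Each predicate of arity r yields |H|^r ground atoms (one per choice of an r-tuple from H):
  R: 6
Total ground atoms: 6.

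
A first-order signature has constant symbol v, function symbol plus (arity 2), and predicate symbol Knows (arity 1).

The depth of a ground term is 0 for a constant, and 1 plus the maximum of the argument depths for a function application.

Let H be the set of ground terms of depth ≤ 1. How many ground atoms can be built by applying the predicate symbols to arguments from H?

2

First count ground terms of depth ≤ 1.
Count level by level. With function symbols plus/2, the terms of depth ≤ k are the 1 constant together with each function applied to depth-≤(k−1) tuples, so N_k = 1 + N_{k-1}^2.
N_0 = 1
N_1 = 1 + 1^2 = 2
So |H| = 2.
A ground atom is a predicate applied to a tuple of terms from H, so the count is the sum over predicates of |H|^arity:
  Knows: 2
Total ground atoms: 2.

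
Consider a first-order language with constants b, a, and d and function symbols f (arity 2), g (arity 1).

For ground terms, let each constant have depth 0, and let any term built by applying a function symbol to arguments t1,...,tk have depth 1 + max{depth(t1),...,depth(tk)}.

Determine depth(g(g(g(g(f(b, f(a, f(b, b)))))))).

7

depth(f(b, b)) = 1 + max(0, 0) = 1
depth(f(a, f(b, b))) = 1 + max(0, 1) = 2
depth(f(b, f(a, f(b, b)))) = 1 + max(0, 2) = 3
depth(g(f(b, f(a, f(b, b))))) = 1 + depth(f(b, f(a, f(b, b)))) = 1 + 3 = 4
depth(g(g(f(b, f(a, f(b, b)))))) = 1 + depth(g(f(b, f(a, f(b, b))))) = 1 + 4 = 5
depth(g(g(g(f(b, f(a, f(b, b))))))) = 1 + depth(g(g(f(b, f(a, f(b, b)))))) = 1 + 5 = 6
depth(g(g(g(g(f(b, f(a, f(b, b)))))))) = 1 + depth(g(g(g(f(b, f(a, f(b, b))))))) = 1 + 6 = 7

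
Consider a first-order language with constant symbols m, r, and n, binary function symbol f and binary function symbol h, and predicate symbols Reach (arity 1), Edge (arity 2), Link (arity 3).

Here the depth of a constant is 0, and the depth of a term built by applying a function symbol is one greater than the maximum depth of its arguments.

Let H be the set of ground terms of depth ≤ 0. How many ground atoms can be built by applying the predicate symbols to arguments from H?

First count ground terms of depth ≤ 0.
If N_k denotes the number of depth-≤k ground terms, the 3 constants give N_0 = 3, and each function symbol of arity r contributes N_{k-1}^r new terms at level k: N_k = 3 + N_{k-1}^2 + N_{k-1}^2.
N_0 = 3
Explicitly: m, r, n.
So |H| = 3.
Each predicate of arity r yields |H|^r ground atoms (one per choice of an r-tuple from H):
  Reach: 3;  Edge: 3^2 = 9;  Link: 3^3 = 27
Total ground atoms: 3 + 9 + 27 = 39.

39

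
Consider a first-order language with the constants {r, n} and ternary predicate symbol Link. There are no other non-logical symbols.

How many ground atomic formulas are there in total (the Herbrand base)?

With no function symbols, the Herbrand universe is just the 2 constants.
Ground atoms per predicate: Link: 2^3 = 8.
Herbrand base size = 8 = 8.

8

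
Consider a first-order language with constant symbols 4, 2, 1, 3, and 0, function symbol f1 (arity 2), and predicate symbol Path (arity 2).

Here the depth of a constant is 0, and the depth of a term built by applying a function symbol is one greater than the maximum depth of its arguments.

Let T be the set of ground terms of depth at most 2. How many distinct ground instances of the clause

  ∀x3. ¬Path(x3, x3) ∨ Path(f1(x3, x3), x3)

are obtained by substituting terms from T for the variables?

Ground terms of depth ≤ 2:
  Write N_k for the number of ground terms of depth ≤ k. A term of depth ≤ k is either a constant or a function symbol applied to arguments of depth ≤ k−1, so N_k = 5 + N_{k-1}^2.
  N_0 = 5
  N_1 = 5 + 5^2 = 30
  N_2 = 5 + 30^2 = 905
So there are 905 ground terms available for substitution.
The body mentions the single quantified variable x3; since ground terms form a free algebra, no two substitutions collapse to the same formula.
Number of ground instances = 905.

905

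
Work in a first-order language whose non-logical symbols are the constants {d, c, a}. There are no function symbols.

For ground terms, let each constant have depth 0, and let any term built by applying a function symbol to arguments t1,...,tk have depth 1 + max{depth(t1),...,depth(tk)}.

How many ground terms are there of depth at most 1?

With no function symbols every ground term is a constant, so there are exactly 3 ground terms at every depth bound.
N_0 = 3
N_1 = 3
Explicitly: d, c, a.

3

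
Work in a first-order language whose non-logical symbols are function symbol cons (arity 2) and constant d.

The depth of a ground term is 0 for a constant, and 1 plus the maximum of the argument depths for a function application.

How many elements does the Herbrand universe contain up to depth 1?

If N_k denotes the number of depth-≤k ground terms, the 1 constant gives N_0 = 1, and each function symbol of arity r contributes N_{k-1}^r new terms at level k: N_k = 1 + N_{k-1}^2.
N_0 = 1
N_1 = 1 + 1^2 = 2

2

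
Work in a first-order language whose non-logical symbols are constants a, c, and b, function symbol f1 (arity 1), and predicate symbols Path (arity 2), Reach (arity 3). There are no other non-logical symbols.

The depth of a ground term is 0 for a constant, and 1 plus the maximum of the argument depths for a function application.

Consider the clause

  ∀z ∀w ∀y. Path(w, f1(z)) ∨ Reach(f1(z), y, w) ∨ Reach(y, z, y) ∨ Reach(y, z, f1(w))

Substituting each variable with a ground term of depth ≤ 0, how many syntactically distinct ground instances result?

27

Ground terms of depth ≤ 0:
  Let N_k = |{terms of depth ≤ k}|. Then N_0 = 3 and N_k = 3 + N_{k-1} for k ≥ 1 (one summand per function symbol, arity giving the exponent).
  N_0 = 3
So there are 3 ground terms available for substitution.
There are 3 variables to instantiate (z, w, y), each occurring in at least one literal, so different choices give different ground instances.
Number of ground instances = 3^3 = 27.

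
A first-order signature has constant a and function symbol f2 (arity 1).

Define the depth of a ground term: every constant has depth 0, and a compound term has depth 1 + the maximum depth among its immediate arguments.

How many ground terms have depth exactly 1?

1

Let N_k = |{terms of depth ≤ k}|. Then N_0 = 1 and N_k = 1 + N_{k-1} for k ≥ 1 (one summand per function symbol, arity giving the exponent).
N_0 = 1
N_1 = 1 + 1 = 2
Terms of depth exactly 1: N_1 − N_0 = 2 − 1 = 1.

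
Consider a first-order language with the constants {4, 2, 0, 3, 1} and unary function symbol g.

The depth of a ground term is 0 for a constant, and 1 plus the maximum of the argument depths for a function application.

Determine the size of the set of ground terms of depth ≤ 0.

If N_k denotes the number of depth-≤k ground terms, the 5 constants give N_0 = 5, and each function symbol of arity r contributes N_{k-1}^r new terms at level k: N_k = 5 + N_{k-1}.
N_0 = 5
Explicitly: 4, 2, 0, 3, 1.

5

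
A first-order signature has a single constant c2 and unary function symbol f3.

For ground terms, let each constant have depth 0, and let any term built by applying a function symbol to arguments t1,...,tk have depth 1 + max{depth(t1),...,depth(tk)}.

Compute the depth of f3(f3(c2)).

2

depth(f3(c2)) = 1 + depth(c2) = 1 + 0 = 1
depth(f3(f3(c2))) = 1 + depth(f3(c2)) = 1 + 1 = 2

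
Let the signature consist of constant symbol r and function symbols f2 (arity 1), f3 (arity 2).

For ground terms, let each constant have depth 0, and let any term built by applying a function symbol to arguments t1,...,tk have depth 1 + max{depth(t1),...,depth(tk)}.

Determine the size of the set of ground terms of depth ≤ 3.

183

Let N_k = |{terms of depth ≤ k}|. Then N_0 = 1 and N_k = 1 + N_{k-1} + N_{k-1}^2 for k ≥ 1 (one summand per function symbol, arity giving the exponent).
N_0 = 1
N_1 = 1 + 1 + 1^2 = 3
N_2 = 1 + 3 + 3^2 = 13
N_3 = 1 + 13 + 13^2 = 183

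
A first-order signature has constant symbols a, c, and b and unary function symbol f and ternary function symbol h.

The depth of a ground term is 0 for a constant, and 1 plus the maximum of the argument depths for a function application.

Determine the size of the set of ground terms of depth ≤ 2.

Write N_k for the number of ground terms of depth ≤ k. A term of depth ≤ k is either a constant or a function symbol applied to arguments of depth ≤ k−1, so N_k = 3 + N_{k-1} + N_{k-1}^3.
N_0 = 3
N_1 = 3 + 3 + 3^3 = 33
N_2 = 3 + 33 + 33^3 = 35973

35973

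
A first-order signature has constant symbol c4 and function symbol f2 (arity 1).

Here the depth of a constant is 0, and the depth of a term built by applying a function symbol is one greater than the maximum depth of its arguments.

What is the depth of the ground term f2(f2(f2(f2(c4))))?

depth(f2(c4)) = 1 + depth(c4) = 1 + 0 = 1
depth(f2(f2(c4))) = 1 + depth(f2(c4)) = 1 + 1 = 2
depth(f2(f2(f2(c4)))) = 1 + depth(f2(f2(c4))) = 1 + 2 = 3
depth(f2(f2(f2(f2(c4))))) = 1 + depth(f2(f2(f2(c4)))) = 1 + 3 = 4

4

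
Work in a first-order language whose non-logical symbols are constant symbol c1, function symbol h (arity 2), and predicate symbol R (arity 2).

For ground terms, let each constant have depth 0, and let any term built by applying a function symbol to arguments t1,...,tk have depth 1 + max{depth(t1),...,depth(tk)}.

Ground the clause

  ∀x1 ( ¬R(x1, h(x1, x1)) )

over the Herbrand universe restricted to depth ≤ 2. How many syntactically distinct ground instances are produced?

Ground terms of depth ≤ 2:
  Let N_k count ground terms of depth at most k. Each non-constant term of depth ≤ k is some function symbol applied to depth-≤(k−1) arguments, giving N_k = 1 + N_{k-1}^2.
  N_0 = 1
  N_1 = 1 + 1^2 = 2
  N_2 = 1 + 2^2 = 5
  Explicitly: c1, h(c1, c1), h(c1, h(c1, c1)), h(h(c1, c1), c1), h(h(c1, c1), h(c1, c1)).
So there are 5 ground terms available for substitution.
The variable x1 ranges independently over the available ground terms, and distinct assignments produce distinct instances.
Number of ground instances = 5.

5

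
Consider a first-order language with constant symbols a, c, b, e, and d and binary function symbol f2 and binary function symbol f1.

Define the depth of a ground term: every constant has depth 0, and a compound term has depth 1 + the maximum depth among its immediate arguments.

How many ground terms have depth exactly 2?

If N_k denotes the number of depth-≤k ground terms, the 5 constants give N_0 = 5, and each function symbol of arity r contributes N_{k-1}^r new terms at level k: N_k = 5 + N_{k-1}^2 + N_{k-1}^2.
N_0 = 5
N_1 = 5 + 5^2 + 5^2 = 55
N_2 = 5 + 55^2 + 55^2 = 6055
Terms of depth exactly 2: N_2 − N_1 = 6055 − 55 = 6000.

6000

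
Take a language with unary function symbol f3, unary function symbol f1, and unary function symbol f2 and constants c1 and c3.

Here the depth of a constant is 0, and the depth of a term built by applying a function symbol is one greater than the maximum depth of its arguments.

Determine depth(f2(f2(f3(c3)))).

3

depth(f3(c3)) = 1 + depth(c3) = 1 + 0 = 1
depth(f2(f3(c3))) = 1 + depth(f3(c3)) = 1 + 1 = 2
depth(f2(f2(f3(c3)))) = 1 + depth(f2(f3(c3))) = 1 + 2 = 3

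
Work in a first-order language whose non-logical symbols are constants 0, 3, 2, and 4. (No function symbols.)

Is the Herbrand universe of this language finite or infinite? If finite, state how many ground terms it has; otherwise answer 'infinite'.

4

There are no function symbols, so every ground term is one of the 4 constants.
The Herbrand universe is {0, 3, 2, 4}, which is finite with 4 elements.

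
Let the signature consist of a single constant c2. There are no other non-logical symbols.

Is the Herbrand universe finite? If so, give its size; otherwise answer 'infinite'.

1

There are no function symbols, so the only ground term is the single constant.
The Herbrand universe is {c2}, finite with 1 element.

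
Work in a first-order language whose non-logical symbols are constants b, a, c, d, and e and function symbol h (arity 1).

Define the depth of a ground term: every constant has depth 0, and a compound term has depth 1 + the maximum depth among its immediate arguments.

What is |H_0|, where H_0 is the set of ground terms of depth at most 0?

5

Let N_k = |{terms of depth ≤ k}|. Then N_0 = 5 and N_k = 5 + N_{k-1} for k ≥ 1 (one summand per function symbol, arity giving the exponent).
N_0 = 5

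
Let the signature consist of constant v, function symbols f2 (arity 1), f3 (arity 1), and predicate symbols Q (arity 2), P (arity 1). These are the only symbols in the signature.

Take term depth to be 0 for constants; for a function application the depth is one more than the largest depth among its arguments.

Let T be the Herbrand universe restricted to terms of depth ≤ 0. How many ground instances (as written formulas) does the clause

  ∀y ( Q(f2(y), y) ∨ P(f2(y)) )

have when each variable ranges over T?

Ground terms of depth ≤ 0:
  Write N_k for the number of ground terms of depth ≤ k. A term of depth ≤ k is either a constant or a function symbol applied to arguments of depth ≤ k−1, so N_k = 1 + N_{k-1} + N_{k-1}.
  N_0 = 1
So there is exactly 1 ground term available for substitution.
The clause has 1 distinct variable (y), which appears in the body. In the free term algebra distinct substitutions yield syntactically distinct ground instances.
Number of ground instances = 1.

1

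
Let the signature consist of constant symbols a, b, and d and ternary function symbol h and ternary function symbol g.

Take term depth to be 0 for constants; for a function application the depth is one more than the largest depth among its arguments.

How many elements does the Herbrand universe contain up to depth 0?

3

Count level by level. With function symbols h/3, g/3, the terms of depth ≤ k are the 3 constants together with each function applied to depth-≤(k−1) tuples, so N_k = 3 + N_{k-1}^3 + N_{k-1}^3.
N_0 = 3
Explicitly: a, b, d.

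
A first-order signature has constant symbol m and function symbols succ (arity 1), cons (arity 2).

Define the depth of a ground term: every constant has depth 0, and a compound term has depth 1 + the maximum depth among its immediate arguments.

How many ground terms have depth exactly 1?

Let N_k = |{terms of depth ≤ k}|. Then N_0 = 1 and N_k = 1 + N_{k-1} + N_{k-1}^2 for k ≥ 1 (one summand per function symbol, arity giving the exponent).
N_0 = 1
N_1 = 1 + 1 + 1^2 = 3
Terms of depth exactly 1: N_1 − N_0 = 3 − 1 = 2.

2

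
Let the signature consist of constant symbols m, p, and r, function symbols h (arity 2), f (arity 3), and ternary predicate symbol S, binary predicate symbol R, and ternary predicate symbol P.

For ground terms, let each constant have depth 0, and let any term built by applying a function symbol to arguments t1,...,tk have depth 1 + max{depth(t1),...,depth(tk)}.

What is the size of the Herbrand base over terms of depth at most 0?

First count ground terms of depth ≤ 0.
Let N_k = |{terms of depth ≤ k}|. Then N_0 = 3 and N_k = 3 + N_{k-1}^2 + N_{k-1}^3 for k ≥ 1 (one summand per function symbol, arity giving the exponent).
N_0 = 3
So |H| = 3.
Ground atoms are formed by filling each argument slot of a predicate with a term from H, so an r-ary predicate gives |H|^r atoms:
  S: 3^3 = 27;  R: 3^2 = 9;  P: 3^3 = 27
Total ground atoms: 27 + 9 + 27 = 63.

63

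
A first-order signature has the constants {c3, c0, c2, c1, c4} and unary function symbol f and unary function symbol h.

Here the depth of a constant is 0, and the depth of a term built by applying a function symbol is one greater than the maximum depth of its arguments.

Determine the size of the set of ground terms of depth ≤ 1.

Let N_k = |{terms of depth ≤ k}|. Then N_0 = 5 and N_k = 5 + N_{k-1} + N_{k-1} for k ≥ 1 (one summand per function symbol, arity giving the exponent).
N_0 = 5
N_1 = 5 + 5 + 5 = 15

15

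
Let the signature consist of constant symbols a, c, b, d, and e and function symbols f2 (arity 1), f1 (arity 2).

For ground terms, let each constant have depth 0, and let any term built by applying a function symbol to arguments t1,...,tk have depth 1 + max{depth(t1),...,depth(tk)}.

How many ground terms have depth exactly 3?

Let N_k count ground terms of depth at most k. Each non-constant term of depth ≤ k is some function symbol applied to depth-≤(k−1) arguments, giving N_k = 5 + N_{k-1} + N_{k-1}^2.
N_0 = 5
N_1 = 5 + 5 + 5^2 = 35
N_2 = 5 + 35 + 35^2 = 1265
N_3 = 5 + 1265 + 1265^2 = 1601495
Terms of depth exactly 3: N_3 − N_2 = 1601495 − 1265 = 1600230.

1600230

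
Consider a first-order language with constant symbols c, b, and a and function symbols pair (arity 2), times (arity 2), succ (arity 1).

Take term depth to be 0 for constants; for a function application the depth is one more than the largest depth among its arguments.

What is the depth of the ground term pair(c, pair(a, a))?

2

depth(pair(a, a)) = 1 + max(0, 0) = 1
depth(pair(c, pair(a, a))) = 1 + max(0, 1) = 2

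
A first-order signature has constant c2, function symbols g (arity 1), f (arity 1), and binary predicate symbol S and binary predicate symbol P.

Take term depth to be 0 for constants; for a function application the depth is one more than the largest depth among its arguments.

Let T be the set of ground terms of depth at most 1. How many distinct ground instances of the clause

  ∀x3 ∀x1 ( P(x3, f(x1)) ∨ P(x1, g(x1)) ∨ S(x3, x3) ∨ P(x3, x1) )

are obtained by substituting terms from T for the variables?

9

Ground terms of depth ≤ 1:
  Let N_k = |{terms of depth ≤ k}|. Then N_0 = 1 and N_k = 1 + N_{k-1} + N_{k-1} for k ≥ 1 (one summand per function symbol, arity giving the exponent).
  N_0 = 1
  N_1 = 1 + 1 + 1 = 3
  Explicitly: c2, g(c2), f(c2).
So there are 3 ground terms available for substitution.
The clause has 2 distinct variables (x3, x1), each appearing in the body. In the free term algebra distinct substitutions yield syntactically distinct ground instances.
Number of ground instances = 3^2 = 9.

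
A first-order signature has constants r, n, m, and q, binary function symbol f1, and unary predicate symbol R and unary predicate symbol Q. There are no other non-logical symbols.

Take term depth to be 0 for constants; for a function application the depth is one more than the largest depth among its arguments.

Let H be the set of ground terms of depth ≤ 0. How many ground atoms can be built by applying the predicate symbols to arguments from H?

8

First count ground terms of depth ≤ 0.
Write N_k for the number of ground terms of depth ≤ k. A term of depth ≤ k is either a constant or a function symbol applied to arguments of depth ≤ k−1, so N_k = 4 + N_{k-1}^2.
N_0 = 4
Explicitly: r, n, m, q.
So |H| = 4.
Ground atoms are formed by filling each argument slot of a predicate with a term from H, so an r-ary predicate gives |H|^r atoms:
  R: 4;  Q: 4
Total ground atoms: 4 + 4 = 8.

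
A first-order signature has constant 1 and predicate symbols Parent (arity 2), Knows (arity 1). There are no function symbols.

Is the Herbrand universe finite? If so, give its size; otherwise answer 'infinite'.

1

There are no function symbols, so the only ground term is the single constant.
The Herbrand universe is {1}, finite with 1 element.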